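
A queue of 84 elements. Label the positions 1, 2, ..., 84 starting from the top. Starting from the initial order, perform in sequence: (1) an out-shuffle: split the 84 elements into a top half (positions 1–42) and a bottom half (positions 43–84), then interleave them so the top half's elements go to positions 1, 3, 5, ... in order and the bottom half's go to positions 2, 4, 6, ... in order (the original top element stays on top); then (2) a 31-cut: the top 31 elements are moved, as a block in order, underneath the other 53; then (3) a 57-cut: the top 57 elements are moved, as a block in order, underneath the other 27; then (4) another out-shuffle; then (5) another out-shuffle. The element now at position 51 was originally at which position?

30

Undo the operations in reverse order, starting from position 51:
  undo op 5 (out-shuffle, from top half): 51 ← 26
  undo op 4 (out-shuffle, from bottom half): 26 ← 55
  undo op 3 (cut 57): 55 ← 28
  undo op 2 (cut 31): 28 ← 59
  undo op 1 (out-shuffle, from top half): 59 ← 30
So the element at position 51 came from original position 30.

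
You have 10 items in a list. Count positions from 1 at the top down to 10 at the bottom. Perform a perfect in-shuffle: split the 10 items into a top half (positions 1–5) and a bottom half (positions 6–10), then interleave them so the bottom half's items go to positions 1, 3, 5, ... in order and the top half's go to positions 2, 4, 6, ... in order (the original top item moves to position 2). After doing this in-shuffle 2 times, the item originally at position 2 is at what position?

8

Track the item's position through each in-shuffle:
2 → 4 → 8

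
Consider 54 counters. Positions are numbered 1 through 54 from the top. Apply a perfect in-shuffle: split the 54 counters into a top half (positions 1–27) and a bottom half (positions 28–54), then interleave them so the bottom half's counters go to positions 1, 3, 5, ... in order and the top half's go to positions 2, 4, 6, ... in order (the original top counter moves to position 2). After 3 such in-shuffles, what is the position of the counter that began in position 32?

36

Track the counter's position through each in-shuffle:
32 → 9 → 18 → 36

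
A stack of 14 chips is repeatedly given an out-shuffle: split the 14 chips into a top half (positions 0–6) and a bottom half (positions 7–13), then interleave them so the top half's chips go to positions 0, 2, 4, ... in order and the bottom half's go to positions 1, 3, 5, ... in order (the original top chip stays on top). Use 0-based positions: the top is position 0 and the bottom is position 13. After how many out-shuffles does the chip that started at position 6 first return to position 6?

12

Follow position 6 under repeated out-shuffles:
6 → 12 → 11 → 9 → 5 → 10 → 7 → 1 → 2 → 4 → 8 → 3 → 6
It first returns after 12 out-shuffles.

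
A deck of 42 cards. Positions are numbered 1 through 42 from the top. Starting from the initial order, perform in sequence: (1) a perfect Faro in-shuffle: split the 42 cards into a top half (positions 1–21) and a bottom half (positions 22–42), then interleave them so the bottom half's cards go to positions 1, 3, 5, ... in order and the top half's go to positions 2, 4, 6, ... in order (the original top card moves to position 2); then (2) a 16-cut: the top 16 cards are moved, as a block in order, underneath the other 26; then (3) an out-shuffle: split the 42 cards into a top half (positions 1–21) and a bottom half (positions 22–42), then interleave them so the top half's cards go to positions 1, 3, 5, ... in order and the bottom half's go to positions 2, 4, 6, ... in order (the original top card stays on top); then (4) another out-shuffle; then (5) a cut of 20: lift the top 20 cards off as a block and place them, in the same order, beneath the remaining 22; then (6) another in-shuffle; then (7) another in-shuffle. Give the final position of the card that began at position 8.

Track the card from position 8 forward through each operation:
  after op 1 (in-shuffle): 8 → 16
  after op 2 (cut 16): 16 → 42
  after op 3 (out-shuffle): 42 → 42
  after op 4 (out-shuffle): 42 → 42
  after op 5 (cut 20): 42 → 22
  after op 6 (in-shuffle): 22 → 1
  after op 7 (in-shuffle): 1 → 2

2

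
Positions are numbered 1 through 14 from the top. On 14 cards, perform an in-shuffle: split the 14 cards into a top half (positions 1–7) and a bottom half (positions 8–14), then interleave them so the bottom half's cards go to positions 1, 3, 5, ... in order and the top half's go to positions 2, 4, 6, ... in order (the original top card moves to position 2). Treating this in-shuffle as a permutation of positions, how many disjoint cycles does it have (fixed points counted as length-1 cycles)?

4

Trace each unvisited position around until it returns:
(1 2 4 8) (3 6 12 9) (5 10) (7 14 13 11)
4 cycles in total.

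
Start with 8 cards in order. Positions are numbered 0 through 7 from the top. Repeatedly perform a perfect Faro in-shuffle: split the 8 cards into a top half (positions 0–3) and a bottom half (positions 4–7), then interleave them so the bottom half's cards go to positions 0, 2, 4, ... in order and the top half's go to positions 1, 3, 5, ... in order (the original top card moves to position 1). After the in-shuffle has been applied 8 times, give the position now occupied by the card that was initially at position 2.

2

Track the card's position through each in-shuffle:
2 → 5 → 2 → 5 → 2 → 5 → 2 → 5 → 2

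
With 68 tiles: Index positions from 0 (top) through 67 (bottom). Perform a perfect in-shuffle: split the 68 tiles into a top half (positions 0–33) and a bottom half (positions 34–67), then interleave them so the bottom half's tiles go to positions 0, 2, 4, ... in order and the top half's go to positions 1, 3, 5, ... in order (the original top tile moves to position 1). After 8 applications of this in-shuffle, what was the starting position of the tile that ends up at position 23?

Work backwards from position 23, undoing one in-shuffle at a time:
23 ← 11 ← 5 ← 2 ← 35 ← 17 ← 8 ← 38 ← 53
So the tile now at position 23 started at position 53.

53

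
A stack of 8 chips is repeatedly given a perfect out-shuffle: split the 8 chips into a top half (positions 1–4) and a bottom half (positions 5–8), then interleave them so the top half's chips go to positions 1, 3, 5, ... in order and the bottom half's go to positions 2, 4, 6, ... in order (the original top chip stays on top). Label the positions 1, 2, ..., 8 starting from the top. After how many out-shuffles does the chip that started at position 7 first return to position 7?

3

Follow position 7 under repeated out-shuffles:
7 → 6 → 4 → 7
It first returns after 3 out-shuffles.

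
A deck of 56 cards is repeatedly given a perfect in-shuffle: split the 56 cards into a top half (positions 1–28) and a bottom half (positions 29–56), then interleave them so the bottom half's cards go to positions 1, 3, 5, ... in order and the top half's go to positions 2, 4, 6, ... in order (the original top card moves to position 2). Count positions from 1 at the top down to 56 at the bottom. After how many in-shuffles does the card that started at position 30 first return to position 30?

18

Follow position 30 under repeated in-shuffles:
30 → 3 → 6 → 12 → 24 → 48 → 39 → 21 → 42 → 27 → 54 → 51 → 45 → 33 → 9 → 18 → 36 → 15 → 30
It first returns after 18 in-shuffles.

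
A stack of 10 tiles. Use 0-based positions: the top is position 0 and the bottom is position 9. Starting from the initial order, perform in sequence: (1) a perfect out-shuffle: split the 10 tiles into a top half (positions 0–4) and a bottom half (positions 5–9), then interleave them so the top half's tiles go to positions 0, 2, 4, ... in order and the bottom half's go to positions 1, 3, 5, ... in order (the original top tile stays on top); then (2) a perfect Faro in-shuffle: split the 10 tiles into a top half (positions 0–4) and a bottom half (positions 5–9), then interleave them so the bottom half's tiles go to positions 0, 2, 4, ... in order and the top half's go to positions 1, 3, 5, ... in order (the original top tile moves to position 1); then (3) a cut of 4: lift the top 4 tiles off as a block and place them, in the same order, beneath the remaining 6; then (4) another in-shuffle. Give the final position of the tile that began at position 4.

5

Track the tile from position 4 forward through each operation:
  after op 1 (out-shuffle): 4 → 8
  after op 2 (in-shuffle): 8 → 6
  after op 3 (cut 4): 6 → 2
  after op 4 (in-shuffle): 2 → 5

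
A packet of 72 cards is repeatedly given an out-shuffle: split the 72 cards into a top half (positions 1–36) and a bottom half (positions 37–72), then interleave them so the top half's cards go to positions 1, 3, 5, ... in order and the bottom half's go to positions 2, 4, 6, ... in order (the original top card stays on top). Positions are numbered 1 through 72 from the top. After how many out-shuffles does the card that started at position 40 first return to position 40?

Follow position 40 under repeated out-shuffles:
40 → 8 → 15 → 29 → 57 → 42 → 12 → 23 → ... → 40 (length 35)
It first returns after 35 out-shuffles.

35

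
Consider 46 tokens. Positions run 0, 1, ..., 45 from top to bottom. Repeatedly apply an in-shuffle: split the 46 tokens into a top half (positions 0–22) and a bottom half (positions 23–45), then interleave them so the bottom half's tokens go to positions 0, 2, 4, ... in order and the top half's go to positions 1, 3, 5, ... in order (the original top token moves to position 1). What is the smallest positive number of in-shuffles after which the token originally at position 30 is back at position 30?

23

Follow position 30 under repeated in-shuffles:
30 → 14 → 29 → 12 → 25 → 4 → 9 → 19 → ... → 30 (length 23)
It first returns after 23 in-shuffles.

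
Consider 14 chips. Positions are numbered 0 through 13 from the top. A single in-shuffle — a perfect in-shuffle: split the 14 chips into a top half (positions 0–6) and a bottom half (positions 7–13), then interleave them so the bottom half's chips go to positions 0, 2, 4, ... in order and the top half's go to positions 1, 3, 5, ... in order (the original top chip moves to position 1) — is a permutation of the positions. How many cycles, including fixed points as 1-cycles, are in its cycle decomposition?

Trace each unvisited position around until it returns:
(0 1 3 7) (2 5 11 8) (4 9) (6 13 12 10)
4 cycles in total.

4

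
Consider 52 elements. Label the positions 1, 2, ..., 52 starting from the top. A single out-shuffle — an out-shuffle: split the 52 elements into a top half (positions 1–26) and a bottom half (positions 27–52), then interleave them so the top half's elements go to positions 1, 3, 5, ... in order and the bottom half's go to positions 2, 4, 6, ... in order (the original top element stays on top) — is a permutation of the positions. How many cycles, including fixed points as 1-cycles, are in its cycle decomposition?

Trace each unvisited position around until it returns:
(1) (2 3 5 9 17 33 14 27) (4 7 13 25 49 46 40 28) (6 11 21 41 30 8 15 29) (10 19 37 22 43 34 16 31) (12 23 45 38 24 47 42 32) (18 35) (20 39 26 51 50 48 44 36) ... plus 1 more
9 cycles in total.

9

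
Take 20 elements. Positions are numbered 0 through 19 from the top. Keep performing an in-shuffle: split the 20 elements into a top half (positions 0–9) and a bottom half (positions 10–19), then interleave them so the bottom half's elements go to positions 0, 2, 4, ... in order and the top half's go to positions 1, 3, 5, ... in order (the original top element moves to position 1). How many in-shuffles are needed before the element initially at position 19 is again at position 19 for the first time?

Follow position 19 under repeated in-shuffles:
19 → 18 → 16 → 12 → 4 → 9 → 19
It first returns after 6 in-shuffles.

6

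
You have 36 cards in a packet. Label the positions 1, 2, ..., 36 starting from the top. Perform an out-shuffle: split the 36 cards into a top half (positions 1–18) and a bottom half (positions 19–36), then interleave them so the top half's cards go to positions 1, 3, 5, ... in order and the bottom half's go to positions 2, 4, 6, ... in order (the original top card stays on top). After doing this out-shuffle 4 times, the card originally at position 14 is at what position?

Track the card's position through each out-shuffle:
14 → 27 → 18 → 35 → 34

34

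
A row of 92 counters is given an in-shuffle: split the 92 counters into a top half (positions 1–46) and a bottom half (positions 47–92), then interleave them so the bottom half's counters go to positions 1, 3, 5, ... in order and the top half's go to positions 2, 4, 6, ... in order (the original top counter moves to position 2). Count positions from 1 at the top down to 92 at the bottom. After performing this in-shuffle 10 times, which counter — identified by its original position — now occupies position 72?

Work backwards from position 72, undoing one in-shuffle at a time:
72 ← 36 ← 18 ← 9 ← 51 ← 72 ← 36 ← 18 ← 9 ← 51 ← 72
So the counter now at position 72 started at position 72.

72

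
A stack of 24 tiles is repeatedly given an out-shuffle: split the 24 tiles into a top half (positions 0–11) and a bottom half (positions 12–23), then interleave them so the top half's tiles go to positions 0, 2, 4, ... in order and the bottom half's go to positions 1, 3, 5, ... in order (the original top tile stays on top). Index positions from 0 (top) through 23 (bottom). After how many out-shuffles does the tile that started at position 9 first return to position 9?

11

Follow position 9 under repeated out-shuffles:
9 → 18 → 13 → 3 → 6 → 12 → 1 → 2 → 4 → 8 → 16 → 9
It first returns after 11 out-shuffles.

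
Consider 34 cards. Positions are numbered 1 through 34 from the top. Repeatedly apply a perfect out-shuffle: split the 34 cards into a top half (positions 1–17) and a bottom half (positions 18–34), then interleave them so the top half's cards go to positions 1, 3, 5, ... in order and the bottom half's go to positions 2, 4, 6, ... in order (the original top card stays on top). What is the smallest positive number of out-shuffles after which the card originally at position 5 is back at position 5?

Follow position 5 under repeated out-shuffles:
5 → 9 → 17 → 33 → 32 → 30 → 26 → 18 → 2 → 3 → 5
It first returns after 10 out-shuffles.

10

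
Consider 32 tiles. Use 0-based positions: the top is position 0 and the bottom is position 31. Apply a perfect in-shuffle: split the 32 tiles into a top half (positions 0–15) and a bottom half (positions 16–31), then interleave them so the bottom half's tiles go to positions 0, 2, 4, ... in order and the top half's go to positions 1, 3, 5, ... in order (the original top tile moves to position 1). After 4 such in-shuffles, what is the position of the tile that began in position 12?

9

Track the tile's position through each in-shuffle:
12 → 25 → 18 → 4 → 9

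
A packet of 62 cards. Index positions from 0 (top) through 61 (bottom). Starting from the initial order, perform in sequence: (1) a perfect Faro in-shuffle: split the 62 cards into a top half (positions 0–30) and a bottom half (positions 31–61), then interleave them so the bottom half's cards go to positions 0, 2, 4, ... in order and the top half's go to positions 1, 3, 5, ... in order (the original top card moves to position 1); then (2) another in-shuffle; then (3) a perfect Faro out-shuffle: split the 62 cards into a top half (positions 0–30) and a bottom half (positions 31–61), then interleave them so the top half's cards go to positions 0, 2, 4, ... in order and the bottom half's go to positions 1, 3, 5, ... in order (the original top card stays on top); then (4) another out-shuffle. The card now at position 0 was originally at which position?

Undo the operations in reverse order, starting from position 0:
  undo op 4 (out-shuffle, from top half): 0 ← 0
  undo op 3 (out-shuffle, from top half): 0 ← 0
  undo op 2 (in-shuffle, from bottom half): 0 ← 31
  undo op 1 (in-shuffle, from top half): 31 ← 15
So the card at position 0 came from original position 15.

15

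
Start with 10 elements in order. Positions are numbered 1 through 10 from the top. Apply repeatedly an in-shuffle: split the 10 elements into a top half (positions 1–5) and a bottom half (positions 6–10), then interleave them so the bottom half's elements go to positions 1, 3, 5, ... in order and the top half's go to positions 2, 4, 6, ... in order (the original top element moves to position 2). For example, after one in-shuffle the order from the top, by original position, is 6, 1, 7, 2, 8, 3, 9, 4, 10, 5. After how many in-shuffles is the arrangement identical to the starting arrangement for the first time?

The in-shuffle permutes the 10 positions with cycle lengths [10].
Every element is home exactly when every cycle has completed a whole number of laps, i.e. after lcm(10) = 10 in-shuffles.

10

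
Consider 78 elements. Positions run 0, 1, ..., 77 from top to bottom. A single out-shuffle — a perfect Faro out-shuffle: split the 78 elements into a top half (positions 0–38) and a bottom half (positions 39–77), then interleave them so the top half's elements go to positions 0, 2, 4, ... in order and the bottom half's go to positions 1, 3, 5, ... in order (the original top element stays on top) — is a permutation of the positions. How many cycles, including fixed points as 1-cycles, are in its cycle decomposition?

7

Trace each unvisited position around until it returns:
(0) (1 2 4 8 16 32 ... len 30) (3 6 12 24 48 19 ... len 30) (7 14 28 56 35 70 63 49 21 42) (11 22 44) (33 66 55) (77)
7 cycles in total.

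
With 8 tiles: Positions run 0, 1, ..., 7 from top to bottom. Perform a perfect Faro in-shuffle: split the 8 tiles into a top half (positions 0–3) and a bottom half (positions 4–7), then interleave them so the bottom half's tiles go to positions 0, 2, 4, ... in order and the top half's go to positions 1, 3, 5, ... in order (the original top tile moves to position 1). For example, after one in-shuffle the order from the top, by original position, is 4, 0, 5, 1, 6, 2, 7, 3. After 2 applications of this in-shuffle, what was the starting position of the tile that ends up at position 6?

Work backwards from position 6, undoing one in-shuffle at a time:
6 ← 7 ← 3
So the tile now at position 6 started at position 3.

3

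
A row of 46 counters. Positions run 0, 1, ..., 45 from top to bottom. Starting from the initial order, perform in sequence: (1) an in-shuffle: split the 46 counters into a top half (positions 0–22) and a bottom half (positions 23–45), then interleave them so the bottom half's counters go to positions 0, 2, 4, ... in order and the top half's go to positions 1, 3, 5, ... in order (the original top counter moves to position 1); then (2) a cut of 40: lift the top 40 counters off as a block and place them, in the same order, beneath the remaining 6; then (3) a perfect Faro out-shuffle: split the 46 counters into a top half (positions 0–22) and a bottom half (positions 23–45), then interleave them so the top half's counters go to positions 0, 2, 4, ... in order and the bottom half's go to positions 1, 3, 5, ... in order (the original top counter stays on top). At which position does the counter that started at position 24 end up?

Track the counter from position 24 forward through each operation:
  after op 1 (in-shuffle): 24 → 2
  after op 2 (cut 40): 2 → 8
  after op 3 (out-shuffle): 8 → 16

16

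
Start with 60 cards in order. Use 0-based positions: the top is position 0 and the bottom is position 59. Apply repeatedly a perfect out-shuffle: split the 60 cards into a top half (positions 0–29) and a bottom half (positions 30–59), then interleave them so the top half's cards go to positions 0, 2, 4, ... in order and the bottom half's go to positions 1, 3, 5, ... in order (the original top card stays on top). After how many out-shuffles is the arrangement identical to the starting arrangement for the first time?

The out-shuffle permutes the 60 positions with cycle lengths [1, 1, 58].
Every card is home exactly when every cycle has completed a whole number of laps, i.e. after lcm(1, 58) = 58 out-shuffles.

58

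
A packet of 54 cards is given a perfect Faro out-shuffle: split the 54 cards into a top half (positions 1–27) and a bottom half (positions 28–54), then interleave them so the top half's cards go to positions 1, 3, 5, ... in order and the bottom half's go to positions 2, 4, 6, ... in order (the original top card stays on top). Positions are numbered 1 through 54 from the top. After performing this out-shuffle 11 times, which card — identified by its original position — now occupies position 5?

51

Work backwards from position 5, undoing one out-shuffle at a time:
5 ← 3 ← 2 ← 28 ← 41 ← 21 ← 11 ← 6 ← 30 ← 42 ← 48 ← 51
So the card now at position 5 started at position 51.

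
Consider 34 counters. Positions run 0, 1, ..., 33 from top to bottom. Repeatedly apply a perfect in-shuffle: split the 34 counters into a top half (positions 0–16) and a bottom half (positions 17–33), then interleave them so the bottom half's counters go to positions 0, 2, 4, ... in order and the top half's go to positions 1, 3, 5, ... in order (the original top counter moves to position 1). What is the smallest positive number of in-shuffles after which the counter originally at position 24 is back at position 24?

Follow position 24 under repeated in-shuffles:
24 → 14 → 29 → 24
It first returns after 3 in-shuffles.

3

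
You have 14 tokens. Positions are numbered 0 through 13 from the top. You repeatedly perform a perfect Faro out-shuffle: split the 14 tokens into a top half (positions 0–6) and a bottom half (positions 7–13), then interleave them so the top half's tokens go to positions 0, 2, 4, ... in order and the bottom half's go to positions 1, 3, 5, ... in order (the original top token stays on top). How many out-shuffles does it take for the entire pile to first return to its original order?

The out-shuffle permutes the 14 positions with cycle lengths [1, 1, 12].
Every token is home exactly when every cycle has completed a whole number of laps, i.e. after lcm(1, 12) = 12 out-shuffles.

12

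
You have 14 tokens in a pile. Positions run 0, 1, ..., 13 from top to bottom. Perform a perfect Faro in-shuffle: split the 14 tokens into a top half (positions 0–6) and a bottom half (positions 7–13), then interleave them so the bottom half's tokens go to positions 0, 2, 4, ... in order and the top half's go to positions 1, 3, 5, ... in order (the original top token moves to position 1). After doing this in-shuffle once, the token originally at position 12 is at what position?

Track the token's position through each in-shuffle:
12 → 10

10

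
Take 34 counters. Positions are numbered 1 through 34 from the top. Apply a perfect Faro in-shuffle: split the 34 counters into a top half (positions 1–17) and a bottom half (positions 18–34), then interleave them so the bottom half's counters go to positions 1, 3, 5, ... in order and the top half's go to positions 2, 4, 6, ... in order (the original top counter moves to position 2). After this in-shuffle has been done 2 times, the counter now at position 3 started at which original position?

Work backwards from position 3, undoing one in-shuffle at a time:
3 ← 19 ← 27
So the counter now at position 3 started at position 27.

27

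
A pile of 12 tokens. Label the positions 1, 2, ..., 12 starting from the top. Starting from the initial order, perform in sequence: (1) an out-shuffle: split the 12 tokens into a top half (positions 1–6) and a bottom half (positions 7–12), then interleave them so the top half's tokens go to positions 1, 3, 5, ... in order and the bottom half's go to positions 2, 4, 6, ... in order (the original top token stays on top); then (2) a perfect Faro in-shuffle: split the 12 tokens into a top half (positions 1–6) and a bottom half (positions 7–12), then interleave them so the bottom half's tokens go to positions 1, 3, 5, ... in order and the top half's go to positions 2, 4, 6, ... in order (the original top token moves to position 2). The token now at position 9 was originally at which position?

Undo the operations in reverse order, starting from position 9:
  undo op 2 (in-shuffle, from bottom half): 9 ← 11
  undo op 1 (out-shuffle, from top half): 11 ← 6
So the token at position 9 came from original position 6.

6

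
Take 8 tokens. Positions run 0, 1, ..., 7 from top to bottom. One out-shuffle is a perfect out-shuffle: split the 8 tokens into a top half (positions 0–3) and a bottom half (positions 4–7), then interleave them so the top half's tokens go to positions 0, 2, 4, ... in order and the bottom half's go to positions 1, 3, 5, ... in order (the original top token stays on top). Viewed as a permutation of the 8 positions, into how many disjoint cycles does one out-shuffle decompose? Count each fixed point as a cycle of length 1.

Trace each unvisited position around until it returns:
(0) (1 2 4) (3 6 5) (7)
4 cycles in total.

4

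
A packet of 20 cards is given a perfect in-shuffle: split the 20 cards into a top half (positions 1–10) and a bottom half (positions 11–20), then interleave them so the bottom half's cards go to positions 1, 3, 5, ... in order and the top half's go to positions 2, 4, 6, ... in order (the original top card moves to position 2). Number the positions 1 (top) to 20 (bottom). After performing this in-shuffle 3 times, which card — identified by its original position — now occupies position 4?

11

Work backwards from position 4, undoing one in-shuffle at a time:
4 ← 2 ← 1 ← 11
So the card now at position 4 started at position 11.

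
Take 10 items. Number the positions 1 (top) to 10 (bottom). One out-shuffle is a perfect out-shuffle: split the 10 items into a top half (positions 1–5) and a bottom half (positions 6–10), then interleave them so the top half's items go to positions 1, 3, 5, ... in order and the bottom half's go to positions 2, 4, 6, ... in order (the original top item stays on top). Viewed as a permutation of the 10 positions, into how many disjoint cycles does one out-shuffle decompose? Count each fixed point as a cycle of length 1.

4

Trace each unvisited position around until it returns:
(1) (2 3 5 9 8 6) (4 7) (10)
4 cycles in total.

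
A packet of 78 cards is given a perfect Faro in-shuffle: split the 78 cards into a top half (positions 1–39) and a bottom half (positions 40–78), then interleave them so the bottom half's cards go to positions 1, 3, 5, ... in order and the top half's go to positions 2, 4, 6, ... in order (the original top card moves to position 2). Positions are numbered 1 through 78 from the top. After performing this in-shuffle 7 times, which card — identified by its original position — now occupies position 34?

41

Work backwards from position 34, undoing one in-shuffle at a time:
34 ← 17 ← 48 ← 24 ← 12 ← 6 ← 3 ← 41
So the card now at position 34 started at position 41.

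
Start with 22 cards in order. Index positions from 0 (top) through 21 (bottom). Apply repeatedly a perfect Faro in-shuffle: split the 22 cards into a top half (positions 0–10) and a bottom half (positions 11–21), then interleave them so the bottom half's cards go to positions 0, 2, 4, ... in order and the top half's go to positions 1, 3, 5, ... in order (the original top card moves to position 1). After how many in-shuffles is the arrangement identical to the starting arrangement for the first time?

The in-shuffle permutes the 22 positions with cycle lengths [11, 11].
Every card is home exactly when every cycle has completed a whole number of laps, i.e. after lcm(11) = 11 in-shuffles.

11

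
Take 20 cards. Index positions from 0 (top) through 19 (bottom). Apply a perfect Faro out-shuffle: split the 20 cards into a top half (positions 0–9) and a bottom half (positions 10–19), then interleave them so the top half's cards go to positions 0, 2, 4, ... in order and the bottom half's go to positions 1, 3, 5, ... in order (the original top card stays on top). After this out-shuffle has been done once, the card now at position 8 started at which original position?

Work backwards from position 8, undoing one out-shuffle at a time:
8 ← 4
So the card now at position 8 started at position 4.

4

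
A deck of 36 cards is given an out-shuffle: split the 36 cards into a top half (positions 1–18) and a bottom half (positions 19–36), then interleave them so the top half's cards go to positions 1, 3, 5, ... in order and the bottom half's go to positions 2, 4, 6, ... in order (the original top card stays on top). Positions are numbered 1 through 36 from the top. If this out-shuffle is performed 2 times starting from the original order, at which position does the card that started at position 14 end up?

18

Track the card's position through each out-shuffle:
14 → 27 → 18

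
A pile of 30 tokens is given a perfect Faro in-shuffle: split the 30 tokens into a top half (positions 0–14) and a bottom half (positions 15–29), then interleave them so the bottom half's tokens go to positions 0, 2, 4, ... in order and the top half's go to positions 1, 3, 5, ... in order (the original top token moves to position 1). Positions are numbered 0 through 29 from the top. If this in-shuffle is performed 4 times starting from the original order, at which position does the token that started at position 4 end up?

17

Track the token's position through each in-shuffle:
4 → 9 → 19 → 8 → 17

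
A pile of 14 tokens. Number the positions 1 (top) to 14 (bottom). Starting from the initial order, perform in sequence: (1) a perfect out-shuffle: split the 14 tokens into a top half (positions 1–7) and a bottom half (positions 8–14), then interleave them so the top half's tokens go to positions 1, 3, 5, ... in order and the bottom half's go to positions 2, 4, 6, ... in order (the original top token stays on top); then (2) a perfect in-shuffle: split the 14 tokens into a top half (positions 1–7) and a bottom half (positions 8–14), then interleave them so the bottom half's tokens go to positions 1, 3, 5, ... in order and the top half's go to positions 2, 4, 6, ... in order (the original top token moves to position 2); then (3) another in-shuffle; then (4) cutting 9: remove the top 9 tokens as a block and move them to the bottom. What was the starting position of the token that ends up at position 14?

Undo the operations in reverse order, starting from position 14:
  undo op 4 (cut 9): 14 ← 9
  undo op 3 (in-shuffle, from bottom half): 9 ← 12
  undo op 2 (in-shuffle, from top half): 12 ← 6
  undo op 1 (out-shuffle, from bottom half): 6 ← 10
So the token at position 14 came from original position 10.

10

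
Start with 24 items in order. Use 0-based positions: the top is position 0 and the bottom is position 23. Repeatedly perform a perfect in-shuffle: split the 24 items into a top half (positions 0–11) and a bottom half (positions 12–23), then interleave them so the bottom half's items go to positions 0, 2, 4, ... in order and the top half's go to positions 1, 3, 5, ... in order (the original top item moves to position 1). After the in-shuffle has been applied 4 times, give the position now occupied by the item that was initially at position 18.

Track the item's position through each in-shuffle:
18 → 12 → 0 → 1 → 3

3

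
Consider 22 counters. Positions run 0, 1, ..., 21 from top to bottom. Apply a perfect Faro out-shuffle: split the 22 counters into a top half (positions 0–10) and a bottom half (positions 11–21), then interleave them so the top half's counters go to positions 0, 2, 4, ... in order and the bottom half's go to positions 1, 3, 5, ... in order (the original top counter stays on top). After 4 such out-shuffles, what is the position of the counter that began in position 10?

Track the counter's position through each out-shuffle:
10 → 20 → 19 → 17 → 13

13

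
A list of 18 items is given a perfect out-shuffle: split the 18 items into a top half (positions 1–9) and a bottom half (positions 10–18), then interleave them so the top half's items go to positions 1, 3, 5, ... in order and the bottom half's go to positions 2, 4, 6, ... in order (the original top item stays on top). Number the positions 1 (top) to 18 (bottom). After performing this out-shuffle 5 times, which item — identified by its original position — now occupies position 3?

Work backwards from position 3, undoing one out-shuffle at a time:
3 ← 2 ← 10 ← 14 ← 16 ← 17
So the item now at position 3 started at position 17.

17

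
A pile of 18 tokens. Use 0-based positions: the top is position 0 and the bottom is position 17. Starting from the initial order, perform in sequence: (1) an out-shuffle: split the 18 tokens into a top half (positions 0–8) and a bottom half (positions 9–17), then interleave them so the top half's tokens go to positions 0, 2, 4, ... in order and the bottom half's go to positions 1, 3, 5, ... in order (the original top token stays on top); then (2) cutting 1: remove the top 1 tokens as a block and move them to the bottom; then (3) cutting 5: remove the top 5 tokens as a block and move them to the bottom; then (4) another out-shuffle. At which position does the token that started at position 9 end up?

9

Track the token from position 9 forward through each operation:
  after op 1 (out-shuffle): 9 → 1
  after op 2 (cut 1): 1 → 0
  after op 3 (cut 5): 0 → 13
  after op 4 (out-shuffle): 13 → 9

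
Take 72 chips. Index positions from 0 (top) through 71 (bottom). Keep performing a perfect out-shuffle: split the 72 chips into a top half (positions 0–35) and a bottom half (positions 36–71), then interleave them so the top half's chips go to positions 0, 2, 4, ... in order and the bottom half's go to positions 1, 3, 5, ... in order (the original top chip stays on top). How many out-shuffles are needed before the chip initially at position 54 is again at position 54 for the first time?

35

Follow position 54 under repeated out-shuffles:
54 → 37 → 3 → 6 → 12 → 24 → 48 → 25 → ... → 54 (length 35)
It first returns after 35 out-shuffles.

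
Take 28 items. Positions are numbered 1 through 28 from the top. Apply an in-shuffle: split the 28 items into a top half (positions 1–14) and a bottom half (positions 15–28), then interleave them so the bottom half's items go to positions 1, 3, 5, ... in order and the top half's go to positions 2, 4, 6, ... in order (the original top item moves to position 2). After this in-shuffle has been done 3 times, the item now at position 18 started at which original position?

24

Work backwards from position 18, undoing one in-shuffle at a time:
18 ← 9 ← 19 ← 24
So the item now at position 18 started at position 24.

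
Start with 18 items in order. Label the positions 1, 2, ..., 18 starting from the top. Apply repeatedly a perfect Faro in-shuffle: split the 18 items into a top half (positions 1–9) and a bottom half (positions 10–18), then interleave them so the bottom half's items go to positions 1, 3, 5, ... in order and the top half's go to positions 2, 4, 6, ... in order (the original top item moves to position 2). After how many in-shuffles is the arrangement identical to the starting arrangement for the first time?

18

The in-shuffle permutes the 18 positions with cycle lengths [18].
Every item is home exactly when every cycle has completed a whole number of laps, i.e. after lcm(18) = 18 in-shuffles.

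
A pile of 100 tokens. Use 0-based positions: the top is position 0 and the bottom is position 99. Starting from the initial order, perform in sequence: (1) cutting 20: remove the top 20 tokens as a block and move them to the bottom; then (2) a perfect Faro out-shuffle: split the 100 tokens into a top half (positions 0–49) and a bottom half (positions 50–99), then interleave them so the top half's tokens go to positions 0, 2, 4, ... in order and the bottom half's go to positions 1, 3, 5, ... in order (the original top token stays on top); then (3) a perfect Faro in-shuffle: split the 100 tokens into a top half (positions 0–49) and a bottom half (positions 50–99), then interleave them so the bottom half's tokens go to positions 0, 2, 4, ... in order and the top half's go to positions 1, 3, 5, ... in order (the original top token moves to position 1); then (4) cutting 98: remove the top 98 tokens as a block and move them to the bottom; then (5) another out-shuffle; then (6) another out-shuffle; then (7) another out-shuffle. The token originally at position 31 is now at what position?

79

Track the token from position 31 forward through each operation:
  after op 1 (cut 20): 31 → 11
  after op 2 (out-shuffle): 11 → 22
  after op 3 (in-shuffle): 22 → 45
  after op 4 (cut 98): 45 → 47
  after op 5 (out-shuffle): 47 → 94
  after op 6 (out-shuffle): 94 → 89
  after op 7 (out-shuffle): 89 → 79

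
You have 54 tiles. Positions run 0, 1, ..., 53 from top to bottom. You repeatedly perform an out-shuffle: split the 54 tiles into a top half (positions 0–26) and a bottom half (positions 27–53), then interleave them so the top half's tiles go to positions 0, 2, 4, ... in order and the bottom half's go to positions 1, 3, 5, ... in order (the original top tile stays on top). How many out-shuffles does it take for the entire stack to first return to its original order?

52

The out-shuffle permutes the 54 positions with cycle lengths [1, 1, 52].
Every tile is home exactly when every cycle has completed a whole number of laps, i.e. after lcm(1, 52) = 52 out-shuffles.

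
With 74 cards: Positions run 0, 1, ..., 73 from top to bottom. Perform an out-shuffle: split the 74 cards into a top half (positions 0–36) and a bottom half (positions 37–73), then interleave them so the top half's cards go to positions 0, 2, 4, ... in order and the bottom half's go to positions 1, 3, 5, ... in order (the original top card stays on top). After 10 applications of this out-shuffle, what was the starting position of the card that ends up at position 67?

Work backwards from position 67, undoing one out-shuffle at a time:
67 ← 70 ← 35 ← 54 ← 27 ← 50 ← 25 ← 49 ← 61 ← 67 ← 70
So the card now at position 67 started at position 70.

70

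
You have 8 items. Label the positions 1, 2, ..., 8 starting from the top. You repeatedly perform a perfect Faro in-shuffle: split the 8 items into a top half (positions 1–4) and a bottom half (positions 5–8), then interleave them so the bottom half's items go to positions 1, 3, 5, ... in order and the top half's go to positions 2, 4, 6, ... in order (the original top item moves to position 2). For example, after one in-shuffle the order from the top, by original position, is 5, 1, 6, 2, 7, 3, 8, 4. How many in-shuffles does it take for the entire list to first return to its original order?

The in-shuffle permutes the 8 positions with cycle lengths [2, 6].
Every item is home exactly when every cycle has completed a whole number of laps, i.e. after lcm(2, 6) = 6 in-shuffles.

6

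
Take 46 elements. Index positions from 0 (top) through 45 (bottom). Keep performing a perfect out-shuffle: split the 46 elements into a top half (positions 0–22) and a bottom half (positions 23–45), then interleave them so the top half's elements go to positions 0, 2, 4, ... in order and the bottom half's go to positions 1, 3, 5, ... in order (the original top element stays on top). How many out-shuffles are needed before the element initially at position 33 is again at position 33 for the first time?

Follow position 33 under repeated out-shuffles:
33 → 21 → 42 → 39 → 33
It first returns after 4 out-shuffles.

4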